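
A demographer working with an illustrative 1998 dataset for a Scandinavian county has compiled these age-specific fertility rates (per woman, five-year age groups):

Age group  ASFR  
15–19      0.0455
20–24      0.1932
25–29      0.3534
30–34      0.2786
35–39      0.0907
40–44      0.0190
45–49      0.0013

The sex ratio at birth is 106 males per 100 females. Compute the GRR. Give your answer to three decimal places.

Proportion female at birth = 100 / (100 + 106) = 0.48544.
Sum of ASFRs = 0.0455 + 0.1932 + 0.3534 + 0.2786 + 0.0907 + 0.0190 + 0.0013 = 0.9817
TFR = 5 × 0.9817 = 4.9085
GRR = 0.48544 × 4.9085 = 2.38278

2.383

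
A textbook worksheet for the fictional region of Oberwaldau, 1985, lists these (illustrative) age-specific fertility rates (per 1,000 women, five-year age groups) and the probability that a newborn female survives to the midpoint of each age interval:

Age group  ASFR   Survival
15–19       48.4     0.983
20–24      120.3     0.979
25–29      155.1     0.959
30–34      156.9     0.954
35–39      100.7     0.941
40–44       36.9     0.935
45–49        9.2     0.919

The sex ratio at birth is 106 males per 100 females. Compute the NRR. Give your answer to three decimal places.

1.460

Proportion female at birth = 100 / (100 + 106) = 0.48544.
Each age group contributes 5 × ASFR × survival:
  15–19: 5 × 48.4/1000 × 0.983 = 0.23789
  20–24: 5 × 120.3/1000 × 0.979 = 0.58887
  25–29: 5 × 155.1/1000 × 0.959 = 0.74370
  30–34: 5 × 156.9/1000 × 0.954 = 0.74841
  35–39: 5 × 100.7/1000 × 0.941 = 0.47379
  40–44: 5 × 36.9/1000 × 0.935 = 0.17251
  45–49: 5 × 9.2/1000 × 0.919 = 0.04227
Sum = 3.00744
NRR = 0.48544 × 3.00744 = 1.45993
With NRR above 1 the population is above replacement fertility.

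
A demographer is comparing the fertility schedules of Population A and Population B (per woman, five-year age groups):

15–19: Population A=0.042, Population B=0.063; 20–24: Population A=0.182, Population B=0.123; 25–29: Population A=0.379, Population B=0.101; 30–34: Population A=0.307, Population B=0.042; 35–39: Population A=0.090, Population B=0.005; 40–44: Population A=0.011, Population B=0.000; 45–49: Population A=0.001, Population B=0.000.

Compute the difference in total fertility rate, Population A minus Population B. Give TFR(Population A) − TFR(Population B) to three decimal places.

3.390

Population A:
  Sum of ASFRs = 0.042 + 0.182 + 0.379 + 0.307 + 0.090 + 0.011 + 0.001 = 1.012
  TFR = 5 × 1.012 = 5.06
Population B:
  Sum of ASFRs = 0.063 + 0.123 + 0.101 + 0.042 + 0.005 + 0.000 + 0.000 = 0.334
  TFR = 5 × 0.334 = 1.67
Difference = 5.06 − 1.67 = 3.39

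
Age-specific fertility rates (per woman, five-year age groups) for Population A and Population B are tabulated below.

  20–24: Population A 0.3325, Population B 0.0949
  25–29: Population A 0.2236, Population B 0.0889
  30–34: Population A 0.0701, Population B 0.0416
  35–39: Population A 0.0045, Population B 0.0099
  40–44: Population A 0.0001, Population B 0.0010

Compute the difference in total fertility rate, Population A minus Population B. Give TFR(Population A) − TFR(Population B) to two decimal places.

Population A:
  Sum of ASFRs = 0.3325 + 0.2236 + 0.0701 + 0.0045 + 0.0001 = 0.6308
  TFR = 5 × 0.6308 = 3.154
Population B:
  Sum of ASFRs = 0.0949 + 0.0889 + 0.0416 + 0.0099 + 0.0010 = 0.2363
  TFR = 5 × 0.2363 = 1.1815
Difference = 3.154 − 1.1815 = 1.9725

1.97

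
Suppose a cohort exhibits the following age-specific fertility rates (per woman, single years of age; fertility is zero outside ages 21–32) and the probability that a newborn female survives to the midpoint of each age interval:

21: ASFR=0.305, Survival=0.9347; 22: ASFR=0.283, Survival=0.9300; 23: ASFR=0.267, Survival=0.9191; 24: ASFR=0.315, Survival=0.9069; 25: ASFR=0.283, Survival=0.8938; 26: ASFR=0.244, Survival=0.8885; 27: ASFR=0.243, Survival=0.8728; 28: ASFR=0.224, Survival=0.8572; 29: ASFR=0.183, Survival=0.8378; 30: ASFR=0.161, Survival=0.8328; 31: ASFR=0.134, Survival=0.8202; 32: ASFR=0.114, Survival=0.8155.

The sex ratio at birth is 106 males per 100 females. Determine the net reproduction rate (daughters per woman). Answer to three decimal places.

Proportion female at birth = 100 / (100 + 106) = 0.48544.
Per-age-group product (1 × ASFR × survival probability):
  21: 1 × 0.305 × 0.9347 = 0.28508
  22: 1 × 0.283 × 0.9300 = 0.26319
  23: 1 × 0.267 × 0.9191 = 0.24540
  24: 1 × 0.315 × 0.9069 = 0.28567
  25: 1 × 0.283 × 0.8938 = 0.25295
  26: 1 × 0.244 × 0.8885 = 0.21679
  27: 1 × 0.243 × 0.8728 = 0.21209
  28: 1 × 0.224 × 0.8572 = 0.19201
  29: 1 × 0.183 × 0.8378 = 0.15332
  30: 1 × 0.161 × 0.8328 = 0.13408
  31: 1 × 0.134 × 0.8202 = 0.10991
  32: 1 × 0.114 × 0.8155 = 0.09297
Sum = 2.44346
NRR = 0.48544 × 2.44346 = 1.18615

1.186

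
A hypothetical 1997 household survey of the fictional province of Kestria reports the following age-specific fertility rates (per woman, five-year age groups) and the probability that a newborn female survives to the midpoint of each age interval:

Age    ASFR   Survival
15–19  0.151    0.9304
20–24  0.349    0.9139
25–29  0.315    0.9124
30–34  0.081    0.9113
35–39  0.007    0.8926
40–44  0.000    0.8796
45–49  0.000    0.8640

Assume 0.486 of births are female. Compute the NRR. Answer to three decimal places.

2.009

Proportion female at birth = 0.486.
Weighting each age-specific rate by interval width and survival:
  15–19: 5 × 0.151 × 0.9304 = 0.70245
  20–24: 5 × 0.349 × 0.9139 = 1.59476
  25–29: 5 × 0.315 × 0.9124 = 1.43703
  30–34: 5 × 0.081 × 0.9113 = 0.36908
  35–39: 5 × 0.007 × 0.8926 = 0.03124
  40–44: 5 × 0.000 × 0.8796 = 0.00000
  45–49: 5 × 0.000 × 0.8640 = 0.00000
Sum = 4.13456
NRR = 0.486 × 4.13456 = 2.00940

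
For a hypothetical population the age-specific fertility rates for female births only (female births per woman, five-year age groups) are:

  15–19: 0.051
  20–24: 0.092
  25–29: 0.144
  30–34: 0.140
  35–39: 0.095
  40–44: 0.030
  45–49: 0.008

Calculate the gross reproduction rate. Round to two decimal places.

2.80

Sum of female ASFRs = 0.051 + 0.092 + 0.144 + 0.140 + 0.095 + 0.030 + 0.008 = 0.560
GRR = 5 × 0.560 = 2.8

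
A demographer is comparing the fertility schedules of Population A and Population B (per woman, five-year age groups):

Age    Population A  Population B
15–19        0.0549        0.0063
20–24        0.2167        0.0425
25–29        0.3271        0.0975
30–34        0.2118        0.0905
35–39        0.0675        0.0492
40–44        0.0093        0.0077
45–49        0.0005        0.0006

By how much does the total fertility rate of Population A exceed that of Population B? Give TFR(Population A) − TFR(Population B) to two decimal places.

2.97

Population A:
  Sum of ASFRs = 0.0549 + 0.2167 + 0.3271 + 0.2118 + 0.0675 + 0.0093 + 0.0005 = 0.8878
  TFR = 5 × 0.8878 = 4.439
Population B:
  Sum of ASFRs = 0.0063 + 0.0425 + 0.0975 + 0.0905 + 0.0492 + 0.0077 + 0.0006 = 0.2943
  TFR = 5 × 0.2943 = 1.4715
Difference = 4.439 − 1.4715 = 2.9675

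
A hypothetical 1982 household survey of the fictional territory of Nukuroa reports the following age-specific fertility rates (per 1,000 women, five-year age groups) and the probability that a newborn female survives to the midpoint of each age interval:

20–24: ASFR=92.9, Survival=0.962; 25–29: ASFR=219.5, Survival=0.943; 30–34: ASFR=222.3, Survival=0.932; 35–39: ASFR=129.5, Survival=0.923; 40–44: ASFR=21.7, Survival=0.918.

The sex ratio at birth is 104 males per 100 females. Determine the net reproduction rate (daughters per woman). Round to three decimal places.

1.576

Proportion female at birth = 100 / (100 + 104) = 0.49020.
Weighting each age-specific rate by interval width and survival:
  20–24: 5 × 92.9/1000 × 0.962 = 0.44685
  25–29: 5 × 219.5/1000 × 0.943 = 1.03494
  30–34: 5 × 222.3/1000 × 0.932 = 1.03592
  35–39: 5 × 129.5/1000 × 0.923 = 0.59764
  40–44: 5 × 21.7/1000 × 0.918 = 0.09960
Sum = 3.21495
NRR = 0.49020 × 3.21495 = 1.57597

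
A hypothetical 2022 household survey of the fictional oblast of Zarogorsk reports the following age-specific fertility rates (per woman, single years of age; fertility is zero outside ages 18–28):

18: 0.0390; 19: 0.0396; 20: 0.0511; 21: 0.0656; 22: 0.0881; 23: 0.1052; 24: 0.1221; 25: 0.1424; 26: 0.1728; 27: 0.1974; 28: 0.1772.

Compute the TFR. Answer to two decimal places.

Sum of ASFRs = 0.0390 + 0.0396 + 0.0511 + 0.0656 + 0.0881 + 0.1052 + 0.1221 + 0.1424 + 0.1728 + 0.1974 + 0.1772 = 1.2005
TFR = 1.2005

1.20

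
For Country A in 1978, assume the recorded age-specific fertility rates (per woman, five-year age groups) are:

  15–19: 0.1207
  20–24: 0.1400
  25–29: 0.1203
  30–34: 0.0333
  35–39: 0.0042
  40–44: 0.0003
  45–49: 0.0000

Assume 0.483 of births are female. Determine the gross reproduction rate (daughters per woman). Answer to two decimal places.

1.01

Proportion female at birth = 0.483.
Sum of ASFRs = 0.1207 + 0.1400 + 0.1203 + 0.0333 + 0.0042 + 0.0003 + 0.0000 = 0.4188
TFR = 5 × 0.4188 = 2.094
GRR = 0.483 × 2.094 = 1.01140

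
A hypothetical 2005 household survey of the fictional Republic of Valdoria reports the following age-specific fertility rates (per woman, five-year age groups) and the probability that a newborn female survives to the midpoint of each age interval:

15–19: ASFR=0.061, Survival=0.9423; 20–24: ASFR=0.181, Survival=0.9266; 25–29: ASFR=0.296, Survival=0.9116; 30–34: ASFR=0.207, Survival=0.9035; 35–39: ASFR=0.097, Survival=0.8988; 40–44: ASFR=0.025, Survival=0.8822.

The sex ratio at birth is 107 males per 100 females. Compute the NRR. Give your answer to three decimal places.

Proportion female at birth = 100 / (100 + 107) = 0.48309.
Weighting each age-specific rate by interval width and survival:
  15–19: 5 × 0.061 × 0.9423 = 0.28740
  20–24: 5 × 0.181 × 0.9266 = 0.83857
  25–29: 5 × 0.296 × 0.9116 = 1.34917
  30–34: 5 × 0.207 × 0.9035 = 0.93512
  35–39: 5 × 0.097 × 0.8988 = 0.43592
  40–44: 5 × 0.025 × 0.8822 = 0.11028
Sum = 3.95646
NRR = 0.48309 × 3.95646 = 1.91133

1.911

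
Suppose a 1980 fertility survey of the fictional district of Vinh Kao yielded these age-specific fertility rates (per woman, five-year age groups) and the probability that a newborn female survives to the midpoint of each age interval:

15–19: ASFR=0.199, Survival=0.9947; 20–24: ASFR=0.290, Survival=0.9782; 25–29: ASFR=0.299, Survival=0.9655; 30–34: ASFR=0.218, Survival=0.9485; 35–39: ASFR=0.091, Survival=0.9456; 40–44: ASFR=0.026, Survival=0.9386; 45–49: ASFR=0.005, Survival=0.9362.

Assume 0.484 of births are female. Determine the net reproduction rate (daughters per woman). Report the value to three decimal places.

2.643

Proportion female at birth = 0.484.
Survival-weighted fertility by age (5·fₓ·Sₓ):
  15–19: 5 × 0.199 × 0.9947 = 0.98973
  20–24: 5 × 0.290 × 0.9782 = 1.41839
  25–29: 5 × 0.299 × 0.9655 = 1.44342
  30–34: 5 × 0.218 × 0.9485 = 1.03387
  35–39: 5 × 0.091 × 0.9456 = 0.43025
  40–44: 5 × 0.026 × 0.9386 = 0.12202
  45–49: 5 × 0.005 × 0.9362 = 0.02341
Sum = 5.46109
NRR = 0.484 × 5.46109 = 2.64317
NRR > 1, so each generation more than replaces itself.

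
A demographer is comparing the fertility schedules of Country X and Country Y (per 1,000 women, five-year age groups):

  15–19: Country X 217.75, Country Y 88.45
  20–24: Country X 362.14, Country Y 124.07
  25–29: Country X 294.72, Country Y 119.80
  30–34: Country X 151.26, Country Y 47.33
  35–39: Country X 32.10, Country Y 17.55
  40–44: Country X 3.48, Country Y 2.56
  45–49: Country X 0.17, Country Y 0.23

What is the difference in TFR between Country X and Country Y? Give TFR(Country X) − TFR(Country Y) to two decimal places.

Country X:
  Sum of ASFRs = 217.75 + 362.14 + 294.72 + 151.26 + 32.10 + 3.48 + 0.17 = 1061.62
  TFR = 5 × 1061.62 / 1000 = 5.3081
Country Y:
  Sum of ASFRs = 88.45 + 124.07 + 119.80 + 47.33 + 17.55 + 2.56 + 0.23 = 399.99
  TFR = 5 × 399.99 / 1000 = 1.99995
Difference = 5.3081 − 1.99995 = 3.30815

3.31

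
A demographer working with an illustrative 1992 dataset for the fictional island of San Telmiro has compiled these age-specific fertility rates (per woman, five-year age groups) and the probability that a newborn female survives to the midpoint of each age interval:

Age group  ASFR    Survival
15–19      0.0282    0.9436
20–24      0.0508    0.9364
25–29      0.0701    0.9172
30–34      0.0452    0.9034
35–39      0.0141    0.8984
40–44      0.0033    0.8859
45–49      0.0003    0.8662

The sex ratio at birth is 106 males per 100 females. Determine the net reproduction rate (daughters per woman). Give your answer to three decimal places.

0.474

Proportion female at birth = 100 / (100 + 106) = 0.48544.
Weighting each age-specific rate by interval width and survival:
  15–19: 5 × 0.0282 × 0.9436 = 0.13305
  20–24: 5 × 0.0508 × 0.9364 = 0.23785
  25–29: 5 × 0.0701 × 0.9172 = 0.32148
  30–34: 5 × 0.0452 × 0.9034 = 0.20417
  35–39: 5 × 0.0141 × 0.8984 = 0.06334
  40–44: 5 × 0.0033 × 0.8859 = 0.01462
  45–49: 5 × 0.0003 × 0.8662 = 0.00130
Sum = 0.97581
NRR = 0.48544 × 0.97581 = 0.47370
With NRR below 1 the population is below replacement fertility.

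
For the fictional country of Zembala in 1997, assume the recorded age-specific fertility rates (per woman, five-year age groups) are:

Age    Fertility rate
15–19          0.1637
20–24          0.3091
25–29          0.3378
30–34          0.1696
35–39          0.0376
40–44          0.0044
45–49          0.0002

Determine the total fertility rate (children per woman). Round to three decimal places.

5.112

Sum of ASFRs = 0.1637 + 0.3091 + 0.3378 + 0.1696 + 0.0376 + 0.0044 + 0.0002 = 1.0224
TFR = 5 × 1.0224 = 5.112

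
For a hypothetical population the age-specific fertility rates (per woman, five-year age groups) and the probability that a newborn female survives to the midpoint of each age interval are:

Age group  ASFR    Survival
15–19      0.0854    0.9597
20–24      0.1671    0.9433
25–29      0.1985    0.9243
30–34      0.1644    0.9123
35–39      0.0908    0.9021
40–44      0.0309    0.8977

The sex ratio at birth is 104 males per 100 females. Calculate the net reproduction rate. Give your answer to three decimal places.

Proportion female at birth = 100 / (100 + 104) = 0.49020.
Each age group contributes 5 × ASFR × survival:
  15–19: 5 × 0.0854 × 0.9597 = 0.40979
  20–24: 5 × 0.1671 × 0.9433 = 0.78813
  25–29: 5 × 0.1985 × 0.9243 = 0.91737
  30–34: 5 × 0.1644 × 0.9123 = 0.74991
  35–39: 5 × 0.0908 × 0.9021 = 0.40955
  40–44: 5 × 0.0309 × 0.8977 = 0.13869
Sum = 3.41344
NRR = 0.49020 × 3.41344 = 1.67327
With NRR above 1 the population is above replacement fertility.

1.673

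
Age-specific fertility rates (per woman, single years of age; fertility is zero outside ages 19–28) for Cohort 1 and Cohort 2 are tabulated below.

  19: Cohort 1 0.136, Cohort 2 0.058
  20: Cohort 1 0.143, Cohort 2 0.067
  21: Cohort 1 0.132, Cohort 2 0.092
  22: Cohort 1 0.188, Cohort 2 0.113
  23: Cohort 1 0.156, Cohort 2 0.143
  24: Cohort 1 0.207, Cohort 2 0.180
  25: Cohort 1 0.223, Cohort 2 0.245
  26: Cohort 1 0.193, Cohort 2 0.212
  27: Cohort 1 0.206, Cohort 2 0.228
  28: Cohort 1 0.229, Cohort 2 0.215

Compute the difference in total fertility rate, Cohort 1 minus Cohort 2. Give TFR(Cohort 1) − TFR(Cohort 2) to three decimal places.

Cohort 1:
  Sum of ASFRs = 0.136 + 0.143 + 0.132 + 0.188 + 0.156 + 0.207 + 0.223 + 0.193 + 0.206 + 0.229 = 1.813
  TFR = 1.813
Cohort 2:
  Sum of ASFRs = 0.058 + 0.067 + 0.092 + 0.113 + 0.143 + 0.180 + 0.245 + 0.212 + 0.228 + 0.215 = 1.553
  TFR = 1.553
Difference = 1.813 − 1.553 = 0.26

0.260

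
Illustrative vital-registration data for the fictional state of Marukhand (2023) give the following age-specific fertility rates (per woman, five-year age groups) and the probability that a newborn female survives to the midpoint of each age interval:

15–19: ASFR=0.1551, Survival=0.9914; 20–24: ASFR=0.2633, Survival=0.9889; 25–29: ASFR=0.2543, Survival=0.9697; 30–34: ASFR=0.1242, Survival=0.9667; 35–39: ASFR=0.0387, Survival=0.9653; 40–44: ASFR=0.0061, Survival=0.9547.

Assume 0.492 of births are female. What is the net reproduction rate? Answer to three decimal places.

Proportion female at birth = 0.492.
Weighting each age-specific rate by interval width and survival:
  15–19: 5 × 0.1551 × 0.9914 = 0.76883
  20–24: 5 × 0.2633 × 0.9889 = 1.30189
  25–29: 5 × 0.2543 × 0.9697 = 1.23297
  30–34: 5 × 0.1242 × 0.9667 = 0.60032
  35–39: 5 × 0.0387 × 0.9653 = 0.18679
  40–44: 5 × 0.0061 × 0.9547 = 0.02912
Sum = 4.11992
NRR = 0.492 × 4.11992 = 2.02700
NRR > 1, so each generation more than replaces itself.

2.027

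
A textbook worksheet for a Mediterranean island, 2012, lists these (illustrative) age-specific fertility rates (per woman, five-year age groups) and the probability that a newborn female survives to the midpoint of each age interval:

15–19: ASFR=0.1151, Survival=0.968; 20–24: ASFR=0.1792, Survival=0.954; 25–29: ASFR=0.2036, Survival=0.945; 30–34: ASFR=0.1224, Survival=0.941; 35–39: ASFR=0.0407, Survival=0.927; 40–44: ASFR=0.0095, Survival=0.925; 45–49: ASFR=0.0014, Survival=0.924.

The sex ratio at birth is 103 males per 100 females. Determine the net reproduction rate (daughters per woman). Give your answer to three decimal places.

Proportion female at birth = 100 / (100 + 103) = 0.49261.
Per-age-group product (5 × ASFR × survival probability):
  15–19: 5 × 0.1151 × 0.968 = 0.55708
  20–24: 5 × 0.1792 × 0.954 = 0.85478
  25–29: 5 × 0.2036 × 0.945 = 0.96201
  30–34: 5 × 0.1224 × 0.941 = 0.57589
  35–39: 5 × 0.0407 × 0.927 = 0.18864
  40–44: 5 × 0.0095 × 0.925 = 0.04394
  45–49: 5 × 0.0014 × 0.924 = 0.00647
Sum = 3.18881
NRR = 0.49261 × 3.18881 = 1.57084

1.571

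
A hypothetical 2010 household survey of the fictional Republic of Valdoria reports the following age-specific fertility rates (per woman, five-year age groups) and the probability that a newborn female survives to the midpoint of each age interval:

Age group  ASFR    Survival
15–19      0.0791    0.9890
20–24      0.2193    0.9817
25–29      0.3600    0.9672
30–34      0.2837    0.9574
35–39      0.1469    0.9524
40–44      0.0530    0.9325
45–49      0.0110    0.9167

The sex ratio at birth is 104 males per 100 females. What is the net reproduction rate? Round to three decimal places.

Proportion female at birth = 100 / (100 + 104) = 0.49020.
Weighting each age-specific rate by interval width and survival:
  15–19: 5 × 0.0791 × 0.9890 = 0.39115
  20–24: 5 × 0.2193 × 0.9817 = 1.07643
  25–29: 5 × 0.3600 × 0.9672 = 1.74096
  30–34: 5 × 0.2837 × 0.9574 = 1.35807
  35–39: 5 × 0.1469 × 0.9524 = 0.69954
  40–44: 5 × 0.0530 × 0.9325 = 0.24711
  45–49: 5 × 0.0110 × 0.9167 = 0.05042
Sum = 5.56368
NRR = 0.49020 × 5.56368 = 2.72732

2.727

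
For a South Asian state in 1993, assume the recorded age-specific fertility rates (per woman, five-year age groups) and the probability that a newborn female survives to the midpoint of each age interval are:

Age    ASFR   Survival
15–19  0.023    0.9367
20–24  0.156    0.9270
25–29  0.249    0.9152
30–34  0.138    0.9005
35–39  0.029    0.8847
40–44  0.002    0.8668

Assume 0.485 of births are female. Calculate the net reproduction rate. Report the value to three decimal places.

1.323

Proportion female at birth = 0.485.
Weighting each age-specific rate by interval width and survival:
  15–19: 5 × 0.023 × 0.9367 = 0.10772
  20–24: 5 × 0.156 × 0.9270 = 0.72306
  25–29: 5 × 0.249 × 0.9152 = 1.13942
  30–34: 5 × 0.138 × 0.9005 = 0.62135
  35–39: 5 × 0.029 × 0.8847 = 0.12828
  40–44: 5 × 0.002 × 0.8668 = 0.00867
Sum = 2.72850
NRR = 0.485 × 2.72850 = 1.32332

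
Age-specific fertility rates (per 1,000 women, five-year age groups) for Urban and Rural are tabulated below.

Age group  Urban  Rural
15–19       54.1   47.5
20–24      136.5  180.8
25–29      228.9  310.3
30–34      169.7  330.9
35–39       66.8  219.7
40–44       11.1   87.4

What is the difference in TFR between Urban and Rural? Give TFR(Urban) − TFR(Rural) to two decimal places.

-2.55

Urban:
  Sum of ASFRs = 54.1 + 136.5 + 228.9 + 169.7 + 66.8 + 11.1 = 667.1
  TFR = 5 × 667.1 / 1000 = 3.3355
Rural:
  Sum of ASFRs = 47.5 + 180.8 + 310.3 + 330.9 + 219.7 + 87.4 = 1176.6
  TFR = 5 × 1176.6 / 1000 = 5.883
Difference = 3.3355 − 5.883 = -2.5475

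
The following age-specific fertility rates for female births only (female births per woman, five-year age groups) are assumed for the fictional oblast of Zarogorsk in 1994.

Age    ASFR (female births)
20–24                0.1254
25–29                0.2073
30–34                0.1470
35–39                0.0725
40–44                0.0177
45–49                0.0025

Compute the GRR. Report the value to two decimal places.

2.86

Sum of female ASFRs = 0.1254 + 0.2073 + 0.1470 + 0.0725 + 0.0177 + 0.0025 = 0.5724
GRR = 5 × 0.5724 = 2.862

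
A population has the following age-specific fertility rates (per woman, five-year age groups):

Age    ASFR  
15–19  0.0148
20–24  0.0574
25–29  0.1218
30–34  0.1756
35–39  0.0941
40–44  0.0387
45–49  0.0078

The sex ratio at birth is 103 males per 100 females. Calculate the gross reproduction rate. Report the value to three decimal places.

Proportion female at birth = 100 / (100 + 103) = 0.49261.
Sum of ASFRs = 0.0148 + 0.0574 + 0.1218 + 0.1756 + 0.0941 + 0.0387 + 0.0078 = 0.5102
TFR = 5 × 0.5102 = 2.551
GRR = 0.49261 × 2.551 = 1.25665

1.257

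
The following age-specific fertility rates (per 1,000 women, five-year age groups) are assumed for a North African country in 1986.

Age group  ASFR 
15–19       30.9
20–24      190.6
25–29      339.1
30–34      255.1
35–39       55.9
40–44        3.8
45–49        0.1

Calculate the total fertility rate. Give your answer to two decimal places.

Sum of ASFRs = 30.9 + 190.6 + 339.1 + 255.1 + 55.9 + 3.8 + 0.1 = 875.5
TFR = 5 × 875.5 / 1000 = 4.3775

4.38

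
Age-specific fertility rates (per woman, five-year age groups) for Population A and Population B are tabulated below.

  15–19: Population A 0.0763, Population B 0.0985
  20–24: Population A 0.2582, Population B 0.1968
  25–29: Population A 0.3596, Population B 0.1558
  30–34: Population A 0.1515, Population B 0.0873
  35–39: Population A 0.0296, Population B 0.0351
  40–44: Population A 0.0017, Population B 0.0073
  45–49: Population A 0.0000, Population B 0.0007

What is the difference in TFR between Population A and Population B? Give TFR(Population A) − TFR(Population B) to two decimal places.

1.48

Population A:
  Sum of ASFRs = 0.0763 + 0.2582 + 0.3596 + 0.1515 + 0.0296 + 0.0017 + 0.0000 = 0.8769
  TFR = 5 × 0.8769 = 4.3845
Population B:
  Sum of ASFRs = 0.0985 + 0.1968 + 0.1558 + 0.0873 + 0.0351 + 0.0073 + 0.0007 = 0.5815
  TFR = 5 × 0.5815 = 2.9075
Difference = 4.3845 − 2.9075 = 1.477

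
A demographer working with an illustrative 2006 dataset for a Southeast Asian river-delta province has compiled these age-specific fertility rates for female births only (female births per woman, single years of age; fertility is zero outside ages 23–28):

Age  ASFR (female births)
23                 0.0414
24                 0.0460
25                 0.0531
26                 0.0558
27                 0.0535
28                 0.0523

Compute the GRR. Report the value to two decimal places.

Sum of female ASFRs = 0.0414 + 0.0460 + 0.0531 + 0.0558 + 0.0535 + 0.0523 = 0.3021
GRR = 0.3021

0.30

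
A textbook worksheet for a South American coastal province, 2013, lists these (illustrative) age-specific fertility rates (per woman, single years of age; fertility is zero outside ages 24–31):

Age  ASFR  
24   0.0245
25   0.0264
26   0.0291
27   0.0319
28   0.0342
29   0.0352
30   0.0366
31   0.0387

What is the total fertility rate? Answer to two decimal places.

Sum of ASFRs = 0.0245 + 0.0264 + 0.0291 + 0.0319 + 0.0342 + 0.0352 + 0.0366 + 0.0387 = 0.2566
TFR = 0.2566

0.26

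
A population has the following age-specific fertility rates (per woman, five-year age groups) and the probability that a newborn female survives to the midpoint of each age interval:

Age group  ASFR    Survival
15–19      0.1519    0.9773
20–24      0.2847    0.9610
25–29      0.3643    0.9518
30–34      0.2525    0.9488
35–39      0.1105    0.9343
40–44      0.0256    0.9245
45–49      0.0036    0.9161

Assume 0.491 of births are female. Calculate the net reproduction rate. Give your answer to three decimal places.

Proportion female at birth = 0.491.
Per-age-group product (5 × ASFR × survival probability):
  15–19: 5 × 0.1519 × 0.9773 = 0.74226
  20–24: 5 × 0.2847 × 0.9610 = 1.36798
  25–29: 5 × 0.3643 × 0.9518 = 1.73370
  30–34: 5 × 0.2525 × 0.9488 = 1.19786
  35–39: 5 × 0.1105 × 0.9343 = 0.51620
  40–44: 5 × 0.0256 × 0.9245 = 0.11834
  45–49: 5 × 0.0036 × 0.9161 = 0.01649
Sum = 5.69283
NRR = 0.491 × 5.69283 = 2.79518
With NRR above 1 the population is above replacement fertility.

2.795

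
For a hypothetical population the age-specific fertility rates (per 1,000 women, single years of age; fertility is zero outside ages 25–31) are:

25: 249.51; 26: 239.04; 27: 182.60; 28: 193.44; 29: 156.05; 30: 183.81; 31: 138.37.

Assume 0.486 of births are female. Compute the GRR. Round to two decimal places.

Proportion female at birth = 0.486.
Sum of ASFRs = 249.51 + 239.04 + 182.60 + 193.44 + 156.05 + 183.81 + 138.37 = 1342.82
TFR = 1342.82 / 1000 = 1.34282
GRR = 0.486 × 1.34282 = 0.65261

0.65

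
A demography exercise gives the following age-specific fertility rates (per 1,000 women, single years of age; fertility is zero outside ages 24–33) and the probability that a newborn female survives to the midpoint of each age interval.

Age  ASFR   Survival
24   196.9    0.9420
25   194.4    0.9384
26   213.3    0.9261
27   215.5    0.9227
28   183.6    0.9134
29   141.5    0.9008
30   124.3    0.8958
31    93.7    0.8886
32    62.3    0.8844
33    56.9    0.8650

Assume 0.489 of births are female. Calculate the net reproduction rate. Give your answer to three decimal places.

Proportion female at birth = 0.489.
Weighting each age-specific rate by interval width and survival:
  24: 1 × 196.9/1000 × 0.9420 = 0.18548
  25: 1 × 194.4/1000 × 0.9384 = 0.18242
  26: 1 × 213.3/1000 × 0.9261 = 0.19754
  27: 1 × 215.5/1000 × 0.9227 = 0.19884
  28: 1 × 183.6/1000 × 0.9134 = 0.16770
  29: 1 × 141.5/1000 × 0.9008 = 0.12746
  30: 1 × 124.3/1000 × 0.8958 = 0.11135
  31: 1 × 93.7/1000 × 0.8886 = 0.08326
  32: 1 × 62.3/1000 × 0.8844 = 0.05510
  33: 1 × 56.9/1000 × 0.8650 = 0.04922
Sum = 1.35837
NRR = 0.489 × 1.35837 = 0.66424
With NRR below 1 the population is below replacement fertility.

0.664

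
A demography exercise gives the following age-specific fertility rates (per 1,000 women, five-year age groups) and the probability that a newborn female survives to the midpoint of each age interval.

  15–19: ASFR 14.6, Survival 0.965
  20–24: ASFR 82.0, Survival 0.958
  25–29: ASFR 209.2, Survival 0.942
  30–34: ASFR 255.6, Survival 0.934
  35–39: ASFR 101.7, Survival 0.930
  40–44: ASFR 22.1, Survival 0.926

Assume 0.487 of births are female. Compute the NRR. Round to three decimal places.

Proportion female at birth = 0.487.
Weighting each age-specific rate by interval width and survival:
  15–19: 5 × 14.6/1000 × 0.965 = 0.07045
  20–24: 5 × 82.0/1000 × 0.958 = 0.39278
  25–29: 5 × 209.2/1000 × 0.942 = 0.98533
  30–34: 5 × 255.6/1000 × 0.934 = 1.19365
  35–39: 5 × 101.7/1000 × 0.930 = 0.47291
  40–44: 5 × 22.1/1000 × 0.926 = 0.10232
Sum = 3.21744
NRR = 0.487 × 3.21744 = 1.56689
An NRR exceeding 1 indicates intrinsic growth under these rates.

1.567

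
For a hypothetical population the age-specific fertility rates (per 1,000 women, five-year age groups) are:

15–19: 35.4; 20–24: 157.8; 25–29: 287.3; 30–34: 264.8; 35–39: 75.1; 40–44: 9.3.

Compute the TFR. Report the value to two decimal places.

Sum of ASFRs = 35.4 + 157.8 + 287.3 + 264.8 + 75.1 + 9.3 = 829.7
TFR = 5 × 829.7 / 1000 = 4.1485

4.15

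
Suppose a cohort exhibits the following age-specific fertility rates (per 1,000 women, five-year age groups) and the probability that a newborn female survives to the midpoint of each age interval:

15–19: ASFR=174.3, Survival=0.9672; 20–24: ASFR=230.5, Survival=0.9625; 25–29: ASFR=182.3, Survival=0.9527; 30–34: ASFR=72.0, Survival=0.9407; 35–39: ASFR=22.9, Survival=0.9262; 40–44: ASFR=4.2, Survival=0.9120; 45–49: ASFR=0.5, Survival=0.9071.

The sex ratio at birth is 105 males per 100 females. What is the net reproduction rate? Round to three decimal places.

Proportion female at birth = 100 / (100 + 105) = 0.48780.
Per-age-group product (5 × ASFR × survival probability):
  15–19: 5 × 174.3/1000 × 0.9672 = 0.84291
  20–24: 5 × 230.5/1000 × 0.9625 = 1.10928
  25–29: 5 × 182.3/1000 × 0.9527 = 0.86839
  30–34: 5 × 72.0/1000 × 0.9407 = 0.33865
  35–39: 5 × 22.9/1000 × 0.9262 = 0.10605
  40–44: 5 × 4.2/1000 × 0.9120 = 0.01915
  45–49: 5 × 0.5/1000 × 0.9071 = 0.00227
Sum = 3.28670
NRR = 0.48780 × 3.28670 = 1.60325

1.603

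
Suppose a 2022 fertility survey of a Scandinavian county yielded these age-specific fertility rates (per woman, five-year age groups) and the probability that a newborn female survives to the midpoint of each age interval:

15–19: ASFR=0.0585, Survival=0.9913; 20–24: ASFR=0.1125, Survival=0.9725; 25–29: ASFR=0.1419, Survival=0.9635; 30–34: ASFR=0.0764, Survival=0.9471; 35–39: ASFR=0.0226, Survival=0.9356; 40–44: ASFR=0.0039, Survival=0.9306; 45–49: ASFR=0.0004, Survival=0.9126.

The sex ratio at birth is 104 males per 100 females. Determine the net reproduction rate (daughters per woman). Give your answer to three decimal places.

0.984

Proportion female at birth = 100 / (100 + 104) = 0.49020.
Per-age-group product (5 × ASFR × survival probability):
  15–19: 5 × 0.0585 × 0.9913 = 0.28996
  20–24: 5 × 0.1125 × 0.9725 = 0.54703
  25–29: 5 × 0.1419 × 0.9635 = 0.68360
  30–34: 5 × 0.0764 × 0.9471 = 0.36179
  35–39: 5 × 0.0226 × 0.9356 = 0.10572
  40–44: 5 × 0.0039 × 0.9306 = 0.01815
  45–49: 5 × 0.0004 × 0.9126 = 0.00183
Sum = 2.00808
NRR = 0.49020 × 2.00808 = 0.98436
With NRR below 1 the population is below replacement fertility.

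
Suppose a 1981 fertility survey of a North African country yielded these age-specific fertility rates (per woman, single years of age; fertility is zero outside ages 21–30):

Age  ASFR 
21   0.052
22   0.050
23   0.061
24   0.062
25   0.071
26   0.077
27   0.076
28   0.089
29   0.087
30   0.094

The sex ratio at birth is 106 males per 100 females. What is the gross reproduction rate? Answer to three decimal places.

0.349

Proportion female at birth = 100 / (100 + 106) = 0.48544.
Sum of ASFRs = 0.052 + 0.050 + 0.061 + 0.062 + 0.071 + 0.077 + 0.076 + 0.089 + 0.087 + 0.094 = 0.719
TFR = 0.719
GRR = 0.48544 × 0.719 = 0.34903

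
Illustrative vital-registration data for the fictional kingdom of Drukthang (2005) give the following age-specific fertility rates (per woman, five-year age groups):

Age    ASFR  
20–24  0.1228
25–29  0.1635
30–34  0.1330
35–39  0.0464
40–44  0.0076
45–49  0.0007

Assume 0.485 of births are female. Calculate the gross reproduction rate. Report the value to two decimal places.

Proportion female at birth = 0.485.
Sum of ASFRs = 0.1228 + 0.1635 + 0.1330 + 0.0464 + 0.0076 + 0.0007 = 0.4740
TFR = 5 × 0.4740 = 2.37
GRR = 0.485 × 2.37 = 1.14945

1.15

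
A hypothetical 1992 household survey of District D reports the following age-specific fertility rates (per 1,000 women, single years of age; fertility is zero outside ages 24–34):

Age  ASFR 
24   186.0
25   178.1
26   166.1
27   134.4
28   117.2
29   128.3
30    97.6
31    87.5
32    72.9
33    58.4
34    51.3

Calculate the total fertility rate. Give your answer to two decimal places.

Sum of ASFRs = 186.0 + 178.1 + 166.1 + 134.4 + 117.2 + 128.3 + 97.6 + 87.5 + 72.9 + 58.4 + 51.3 = 1277.8
TFR = 1277.8 / 1000 = 1.2778

1.28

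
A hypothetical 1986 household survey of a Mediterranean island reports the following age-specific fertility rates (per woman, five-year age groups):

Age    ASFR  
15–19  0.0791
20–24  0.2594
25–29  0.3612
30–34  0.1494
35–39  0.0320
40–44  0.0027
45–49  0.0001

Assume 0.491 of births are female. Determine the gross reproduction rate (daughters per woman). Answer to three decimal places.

2.170

Proportion female at birth = 0.491.
Sum of ASFRs = 0.0791 + 0.2594 + 0.3612 + 0.1494 + 0.0320 + 0.0027 + 0.0001 = 0.8839
TFR = 5 × 0.8839 = 4.4195
GRR = 0.491 × 4.4195 = 2.16997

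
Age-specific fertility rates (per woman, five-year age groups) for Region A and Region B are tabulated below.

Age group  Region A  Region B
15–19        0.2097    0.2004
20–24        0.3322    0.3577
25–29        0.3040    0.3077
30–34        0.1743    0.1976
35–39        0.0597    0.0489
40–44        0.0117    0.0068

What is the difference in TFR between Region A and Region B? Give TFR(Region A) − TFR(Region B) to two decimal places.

-0.14

Region A:
  Sum of ASFRs = 0.2097 + 0.3322 + 0.3040 + 0.1743 + 0.0597 + 0.0117 = 1.0916
  TFR = 5 × 1.0916 = 5.458
Region B:
  Sum of ASFRs = 0.2004 + 0.3577 + 0.3077 + 0.1976 + 0.0489 + 0.0068 = 1.1191
  TFR = 5 × 1.1191 = 5.5955
Difference = 5.458 − 5.5955 = -0.1375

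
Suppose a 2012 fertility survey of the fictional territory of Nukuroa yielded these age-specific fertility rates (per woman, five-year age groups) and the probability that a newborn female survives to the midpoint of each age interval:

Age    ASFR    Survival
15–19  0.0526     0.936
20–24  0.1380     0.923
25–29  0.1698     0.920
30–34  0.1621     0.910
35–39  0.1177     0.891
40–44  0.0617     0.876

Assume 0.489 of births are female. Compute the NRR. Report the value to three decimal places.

Proportion female at birth = 0.489.
Weighting each age-specific rate by interval width and survival:
  15–19: 5 × 0.0526 × 0.936 = 0.24617
  20–24: 5 × 0.1380 × 0.923 = 0.63687
  25–29: 5 × 0.1698 × 0.920 = 0.78108
  30–34: 5 × 0.1621 × 0.910 = 0.73756
  35–39: 5 × 0.1177 × 0.891 = 0.52435
  40–44: 5 × 0.0617 × 0.876 = 0.27025
Sum = 3.19628
NRR = 0.489 × 3.19628 = 1.56298
With NRR above 1 the population is above replacement fertility.

1.563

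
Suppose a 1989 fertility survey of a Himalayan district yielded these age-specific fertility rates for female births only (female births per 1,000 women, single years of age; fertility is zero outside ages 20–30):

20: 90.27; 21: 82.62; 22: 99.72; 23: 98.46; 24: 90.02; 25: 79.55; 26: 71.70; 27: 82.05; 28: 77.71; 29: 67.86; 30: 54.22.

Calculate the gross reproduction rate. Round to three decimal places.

Sum of female ASFRs = 90.27 + 82.62 + 99.72 + 98.46 + 90.02 + 79.55 + 71.70 + 82.05 + 77.71 + 67.86 + 54.22 = 894.18
GRR = 894.18 / 1000 = 0.89418

0.894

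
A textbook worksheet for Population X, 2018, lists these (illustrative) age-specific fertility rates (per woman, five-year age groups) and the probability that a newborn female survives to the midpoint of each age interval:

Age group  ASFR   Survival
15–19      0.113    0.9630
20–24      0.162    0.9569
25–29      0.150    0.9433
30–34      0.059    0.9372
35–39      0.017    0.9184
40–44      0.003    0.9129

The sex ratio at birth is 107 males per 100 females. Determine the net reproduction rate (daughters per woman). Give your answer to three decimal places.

Proportion female at birth = 100 / (100 + 107) = 0.48309.
Each age group contributes 5 × ASFR × survival:
  15–19: 5 × 0.113 × 0.9630 = 0.54410
  20–24: 5 × 0.162 × 0.9569 = 0.77509
  25–29: 5 × 0.150 × 0.9433 = 0.70748
  30–34: 5 × 0.059 × 0.9372 = 0.27647
  35–39: 5 × 0.017 × 0.9184 = 0.07806
  40–44: 5 × 0.003 × 0.9129 = 0.01369
Sum = 2.39489
NRR = 0.48309 × 2.39489 = 1.15695

1.157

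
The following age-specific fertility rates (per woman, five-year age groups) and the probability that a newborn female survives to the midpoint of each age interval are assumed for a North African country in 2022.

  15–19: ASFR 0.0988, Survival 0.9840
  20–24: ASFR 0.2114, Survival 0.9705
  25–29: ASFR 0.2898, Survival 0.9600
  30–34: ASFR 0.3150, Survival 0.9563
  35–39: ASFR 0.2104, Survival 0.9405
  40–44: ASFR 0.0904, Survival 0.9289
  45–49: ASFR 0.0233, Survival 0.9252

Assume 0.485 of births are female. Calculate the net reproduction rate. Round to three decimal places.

Proportion female at birth = 0.485.
Per-age-group product (5 × ASFR × survival probability):
  15–19: 5 × 0.0988 × 0.9840 = 0.48610
  20–24: 5 × 0.2114 × 0.9705 = 1.02582
  25–29: 5 × 0.2898 × 0.9600 = 1.39104
  30–34: 5 × 0.3150 × 0.9563 = 1.50617
  35–39: 5 × 0.2104 × 0.9405 = 0.98941
  40–44: 5 × 0.0904 × 0.9289 = 0.41986
  45–49: 5 × 0.0233 × 0.9252 = 0.10779
Sum = 5.92619
NRR = 0.485 × 5.92619 = 2.87420

2.874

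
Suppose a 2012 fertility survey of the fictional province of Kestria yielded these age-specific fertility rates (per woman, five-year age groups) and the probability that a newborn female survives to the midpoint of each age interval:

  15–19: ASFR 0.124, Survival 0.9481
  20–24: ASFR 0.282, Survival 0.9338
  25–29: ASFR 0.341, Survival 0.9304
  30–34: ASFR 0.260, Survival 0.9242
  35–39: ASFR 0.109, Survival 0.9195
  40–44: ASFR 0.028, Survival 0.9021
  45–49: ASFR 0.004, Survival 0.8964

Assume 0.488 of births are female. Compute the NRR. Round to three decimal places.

2.605

Proportion female at birth = 0.488.
Each age group contributes 5 × ASFR × survival:
  15–19: 5 × 0.124 × 0.9481 = 0.58782
  20–24: 5 × 0.282 × 0.9338 = 1.31666
  25–29: 5 × 0.341 × 0.9304 = 1.58633
  30–34: 5 × 0.260 × 0.9242 = 1.20146
  35–39: 5 × 0.109 × 0.9195 = 0.50113
  40–44: 5 × 0.028 × 0.9021 = 0.12629
  45–49: 5 × 0.004 × 0.8964 = 0.01793
Sum = 5.33762
NRR = 0.488 × 5.33762 = 2.60476
NRR > 1, so each generation more than replaces itself.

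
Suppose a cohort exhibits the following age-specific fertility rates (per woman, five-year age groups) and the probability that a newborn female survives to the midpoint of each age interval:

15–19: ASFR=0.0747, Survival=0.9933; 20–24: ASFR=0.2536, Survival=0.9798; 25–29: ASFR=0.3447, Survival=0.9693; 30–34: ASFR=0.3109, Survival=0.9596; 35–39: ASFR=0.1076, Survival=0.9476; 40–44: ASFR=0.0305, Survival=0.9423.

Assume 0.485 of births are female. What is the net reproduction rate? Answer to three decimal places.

2.633

Proportion female at birth = 0.485.
Survival-weighted fertility by age (5·fₓ·Sₓ):
  15–19: 5 × 0.0747 × 0.9933 = 0.37100
  20–24: 5 × 0.2536 × 0.9798 = 1.24239
  25–29: 5 × 0.3447 × 0.9693 = 1.67059
  30–34: 5 × 0.3109 × 0.9596 = 1.49170
  35–39: 5 × 0.1076 × 0.9476 = 0.50981
  40–44: 5 × 0.0305 × 0.9423 = 0.14370
Sum = 5.42919
NRR = 0.485 × 5.42919 = 2.63316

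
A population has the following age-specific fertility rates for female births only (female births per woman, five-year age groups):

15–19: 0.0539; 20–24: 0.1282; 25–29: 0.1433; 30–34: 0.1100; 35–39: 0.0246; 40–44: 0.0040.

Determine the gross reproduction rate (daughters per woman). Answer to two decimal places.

2.32

Sum of female ASFRs = 0.0539 + 0.1282 + 0.1433 + 0.1100 + 0.0246 + 0.0040 = 0.4640
GRR = 5 × 0.4640 = 2.32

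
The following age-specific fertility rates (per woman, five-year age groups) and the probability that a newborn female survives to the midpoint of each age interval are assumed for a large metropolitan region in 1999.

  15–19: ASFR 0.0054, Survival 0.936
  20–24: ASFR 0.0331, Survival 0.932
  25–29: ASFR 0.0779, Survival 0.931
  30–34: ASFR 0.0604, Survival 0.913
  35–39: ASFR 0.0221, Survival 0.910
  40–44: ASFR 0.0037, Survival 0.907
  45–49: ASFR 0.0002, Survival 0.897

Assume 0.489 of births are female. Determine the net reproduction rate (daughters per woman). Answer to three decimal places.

Proportion female at birth = 0.489.
Per-age-group product (5 × ASFR × survival probability):
  15–19: 5 × 0.0054 × 0.936 = 0.02527
  20–24: 5 × 0.0331 × 0.932 = 0.15425
  25–29: 5 × 0.0779 × 0.931 = 0.36262
  30–34: 5 × 0.0604 × 0.913 = 0.27573
  35–39: 5 × 0.0221 × 0.910 = 0.10056
  40–44: 5 × 0.0037 × 0.907 = 0.01678
  45–49: 5 × 0.0002 × 0.897 = 0.00090
Sum = 0.93611
NRR = 0.489 × 0.93611 = 0.45776

0.458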